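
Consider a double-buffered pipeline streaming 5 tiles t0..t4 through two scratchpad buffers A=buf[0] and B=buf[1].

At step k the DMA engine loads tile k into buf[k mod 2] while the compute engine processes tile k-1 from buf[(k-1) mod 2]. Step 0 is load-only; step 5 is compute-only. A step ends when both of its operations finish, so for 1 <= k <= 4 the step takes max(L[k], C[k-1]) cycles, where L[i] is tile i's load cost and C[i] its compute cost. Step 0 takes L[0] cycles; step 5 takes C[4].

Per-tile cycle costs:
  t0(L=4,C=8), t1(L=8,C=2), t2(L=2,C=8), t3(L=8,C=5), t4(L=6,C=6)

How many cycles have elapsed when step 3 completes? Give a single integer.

end_cycle[3] = 22

[0] DMA t0→A (4c) ∥ CU idle ⇒ 4c, clock 4
[1] DMA t1→B (8c) ∥ CU A:t0 (8c) ⇒ 8c, clock 12
[2] DMA t2→A (2c) ∥ CU B:t1 (2c) ⇒ 2c, clock 14
[3] DMA t3→B (8c) ∥ CU A:t2 (8c) ⇒ 8c, clock 22
[4] DMA t4→A (6c) ∥ CU B:t3 (5c) ⇒ 6c, clock 28
[5] DMA idle ∥ CU A:t4 (6c) ⇒ 6c, clock 34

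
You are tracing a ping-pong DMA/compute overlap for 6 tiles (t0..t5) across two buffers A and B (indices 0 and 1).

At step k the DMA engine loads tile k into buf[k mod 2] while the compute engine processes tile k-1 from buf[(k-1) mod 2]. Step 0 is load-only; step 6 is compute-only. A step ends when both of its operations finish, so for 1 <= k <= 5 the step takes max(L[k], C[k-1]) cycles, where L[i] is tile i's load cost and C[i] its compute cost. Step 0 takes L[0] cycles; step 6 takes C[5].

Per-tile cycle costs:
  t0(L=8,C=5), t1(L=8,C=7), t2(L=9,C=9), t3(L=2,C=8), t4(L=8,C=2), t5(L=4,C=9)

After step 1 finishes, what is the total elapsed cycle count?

end_cycle[1] = 16

step 0: L[0]=8 → dur=8, Σ=8 | A=load:t0 B=idle [load-only]
step 1: L[1]=8 C[0]=5 → dur=8, Σ=16 | A=compute:t0 B=load:t1 [load-bound]
step 2: L[2]=9 C[1]=7 → dur=9, Σ=25 | A=load:t2 B=compute:t1 [load-bound]
step 3: L[3]=2 C[2]=9 → dur=9, Σ=34 | A=compute:t2 B=load:t3 [compute-bound]
step 4: L[4]=8 C[3]=8 → dur=8, Σ=42 | A=load:t4 B=compute:t3 [tied]
step 5: L[5]=4 C[4]=2 → dur=4, Σ=46 | A=compute:t4 B=load:t5 [load-bound]
step 6: C[5]=9 → dur=9, Σ=55 | A=idle B=compute:t5 [compute-only]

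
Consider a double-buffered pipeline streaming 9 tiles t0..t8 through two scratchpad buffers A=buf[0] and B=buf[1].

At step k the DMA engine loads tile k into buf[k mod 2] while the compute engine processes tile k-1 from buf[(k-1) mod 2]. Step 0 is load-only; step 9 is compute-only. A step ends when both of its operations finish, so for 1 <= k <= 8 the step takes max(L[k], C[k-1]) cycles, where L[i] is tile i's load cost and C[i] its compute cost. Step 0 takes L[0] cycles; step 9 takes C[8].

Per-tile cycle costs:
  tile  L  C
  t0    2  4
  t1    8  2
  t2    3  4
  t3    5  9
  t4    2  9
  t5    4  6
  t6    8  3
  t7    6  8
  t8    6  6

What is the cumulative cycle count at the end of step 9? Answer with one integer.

end_cycle[9] = 64

  0. 2=2c; end=2; A:t0 B:-
  1. max(8,4)=8c; end=10; A:t0 B:t1
  2. max(3,2)=3c; end=13; A:t2 B:t1
  3. max(5,4)=5c; end=18; A:t2 B:t3
  4. max(2,9)=9c; end=27; A:t4 B:t3
  5. max(4,9)=9c; end=36; A:t4 B:t5
  6. max(8,6)=8c; end=44; A:t6 B:t5
  7. max(6,3)=6c; end=50; A:t6 B:t7
  8. max(6,8)=8c; end=58; A:t8 B:t7
  9. 6=6c; end=64; A:t8 B:t7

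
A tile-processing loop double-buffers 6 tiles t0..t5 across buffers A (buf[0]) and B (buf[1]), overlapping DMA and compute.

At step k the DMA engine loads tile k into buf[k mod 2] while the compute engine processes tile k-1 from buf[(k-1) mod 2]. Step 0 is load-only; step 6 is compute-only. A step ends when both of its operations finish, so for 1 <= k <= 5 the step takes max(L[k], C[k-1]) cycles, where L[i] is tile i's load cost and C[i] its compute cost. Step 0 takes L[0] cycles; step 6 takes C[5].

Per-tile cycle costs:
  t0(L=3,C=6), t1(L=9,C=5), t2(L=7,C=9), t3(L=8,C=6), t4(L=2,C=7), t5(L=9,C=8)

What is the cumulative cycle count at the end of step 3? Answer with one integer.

end_cycle[3] = 28

k=0 load=t0/3c comp=- wait=3 total=3
k=1 load=t1/9c comp=t0/6c wait=9 total=12
k=2 load=t2/7c comp=t1/5c wait=7 total=19
k=3 load=t3/8c comp=t2/9c wait=9 total=28
k=4 load=t4/2c comp=t3/6c wait=6 total=34
k=5 load=t5/9c comp=t4/7c wait=9 total=43
k=6 load=- comp=t5/8c wait=8 total=51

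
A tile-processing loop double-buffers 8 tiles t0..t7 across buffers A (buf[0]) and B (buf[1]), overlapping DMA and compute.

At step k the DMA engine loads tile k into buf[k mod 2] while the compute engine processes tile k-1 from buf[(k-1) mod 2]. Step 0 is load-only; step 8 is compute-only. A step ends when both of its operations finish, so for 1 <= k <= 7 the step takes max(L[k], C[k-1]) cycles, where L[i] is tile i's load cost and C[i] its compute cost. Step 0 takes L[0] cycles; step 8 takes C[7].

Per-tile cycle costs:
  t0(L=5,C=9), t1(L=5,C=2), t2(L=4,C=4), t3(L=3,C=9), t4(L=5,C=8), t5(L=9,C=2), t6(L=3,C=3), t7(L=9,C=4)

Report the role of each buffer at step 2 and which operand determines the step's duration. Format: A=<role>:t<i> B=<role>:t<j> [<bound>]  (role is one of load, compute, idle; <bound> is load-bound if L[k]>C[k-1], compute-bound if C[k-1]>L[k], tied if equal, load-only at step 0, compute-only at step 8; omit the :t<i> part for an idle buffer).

step 0: L[0]=5 → dur=5, Σ=5 | A=load:t0 B=idle [load-only]
step 1: L[1]=5 C[0]=9 → dur=9, Σ=14 | A=compute:t0 B=load:t1 [compute-bound]
step 2: L[2]=4 C[1]=2 → dur=4, Σ=18 | A=load:t2 B=compute:t1 [load-bound]
step 3: L[3]=3 C[2]=4 → dur=4, Σ=22 | A=compute:t2 B=load:t3 [compute-bound]
step 4: L[4]=5 C[3]=9 → dur=9, Σ=31 | A=load:t4 B=compute:t3 [compute-bound]
step 5: L[5]=9 C[4]=8 → dur=9, Σ=40 | A=compute:t4 B=load:t5 [load-bound]
step 6: L[6]=3 C[5]=2 → dur=3, Σ=43 | A=load:t6 B=compute:t5 [load-bound]
step 7: L[7]=9 C[6]=3 → dur=9, Σ=52 | A=compute:t6 B=load:t7 [load-bound]
step 8: C[7]=4 → dur=4, Σ=56 | A=idle B=compute:t7 [compute-only]

step 2: A=load:t2 B=compute:t1 [load-bound]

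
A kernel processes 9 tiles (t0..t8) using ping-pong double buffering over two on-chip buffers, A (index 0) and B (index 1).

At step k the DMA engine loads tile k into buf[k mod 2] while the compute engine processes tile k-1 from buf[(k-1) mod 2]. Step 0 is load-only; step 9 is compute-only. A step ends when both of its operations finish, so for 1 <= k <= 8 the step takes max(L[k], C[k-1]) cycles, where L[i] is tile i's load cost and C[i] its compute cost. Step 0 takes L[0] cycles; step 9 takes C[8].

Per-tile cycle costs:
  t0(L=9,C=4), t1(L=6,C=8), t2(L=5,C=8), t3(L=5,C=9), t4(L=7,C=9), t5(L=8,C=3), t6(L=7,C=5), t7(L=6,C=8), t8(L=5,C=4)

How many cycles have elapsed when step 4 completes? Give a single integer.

k=0 load=t0/9c comp=- wait=9 total=9
k=1 load=t1/6c comp=t0/4c wait=6 total=15
k=2 load=t2/5c comp=t1/8c wait=8 total=23
k=3 load=t3/5c comp=t2/8c wait=8 total=31
k=4 load=t4/7c comp=t3/9c wait=9 total=40
k=5 load=t5/8c comp=t4/9c wait=9 total=49
k=6 load=t6/7c comp=t5/3c wait=7 total=56
k=7 load=t7/6c comp=t6/5c wait=6 total=62
k=8 load=t8/5c comp=t7/8c wait=8 total=70
k=9 load=- comp=t8/4c wait=4 total=74

end_cycle[4] = 40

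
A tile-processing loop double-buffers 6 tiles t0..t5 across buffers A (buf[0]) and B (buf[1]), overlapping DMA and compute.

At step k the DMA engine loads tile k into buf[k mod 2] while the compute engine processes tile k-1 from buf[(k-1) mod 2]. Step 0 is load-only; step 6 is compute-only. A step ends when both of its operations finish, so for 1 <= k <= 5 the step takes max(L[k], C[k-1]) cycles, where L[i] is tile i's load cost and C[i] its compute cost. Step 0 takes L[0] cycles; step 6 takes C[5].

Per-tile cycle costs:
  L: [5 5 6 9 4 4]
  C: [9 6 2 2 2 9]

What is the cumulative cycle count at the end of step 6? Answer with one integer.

step 0: L[0]=5 → dur=5, Σ=5 | A=load:t0 B=idle [load-only]
step 1: L[1]=5 C[0]=9 → dur=9, Σ=14 | A=compute:t0 B=load:t1 [compute-bound]
step 2: L[2]=6 C[1]=6 → dur=6, Σ=20 | A=load:t2 B=compute:t1 [tied]
step 3: L[3]=9 C[2]=2 → dur=9, Σ=29 | A=compute:t2 B=load:t3 [load-bound]
step 4: L[4]=4 C[3]=2 → dur=4, Σ=33 | A=load:t4 B=compute:t3 [load-bound]
step 5: L[5]=4 C[4]=2 → dur=4, Σ=37 | A=compute:t4 B=load:t5 [load-bound]
step 6: C[5]=9 → dur=9, Σ=46 | A=idle B=compute:t5 [compute-only]

end_cycle[6] = 46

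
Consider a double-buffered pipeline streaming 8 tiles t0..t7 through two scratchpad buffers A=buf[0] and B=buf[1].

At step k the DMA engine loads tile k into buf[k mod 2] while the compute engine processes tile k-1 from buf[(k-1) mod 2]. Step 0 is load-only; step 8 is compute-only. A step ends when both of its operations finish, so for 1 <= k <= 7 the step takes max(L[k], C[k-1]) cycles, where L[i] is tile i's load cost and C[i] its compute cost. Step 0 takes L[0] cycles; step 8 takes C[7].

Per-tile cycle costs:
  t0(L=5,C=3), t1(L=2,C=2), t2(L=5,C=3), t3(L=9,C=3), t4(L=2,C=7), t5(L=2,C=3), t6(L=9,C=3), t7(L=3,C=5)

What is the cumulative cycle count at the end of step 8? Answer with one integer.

end_cycle[8] = 49

  0. 5=5c; end=5; A:t0 B:-
  1. max(2,3)=3c; end=8; A:t0 B:t1
  2. max(5,2)=5c; end=13; A:t2 B:t1
  3. max(9,3)=9c; end=22; A:t2 B:t3
  4. max(2,3)=3c; end=25; A:t4 B:t3
  5. max(2,7)=7c; end=32; A:t4 B:t5
  6. max(9,3)=9c; end=41; A:t6 B:t5
  7. max(3,3)=3c; end=44; A:t6 B:t7
  8. 5=5c; end=49; A:t6 B:t7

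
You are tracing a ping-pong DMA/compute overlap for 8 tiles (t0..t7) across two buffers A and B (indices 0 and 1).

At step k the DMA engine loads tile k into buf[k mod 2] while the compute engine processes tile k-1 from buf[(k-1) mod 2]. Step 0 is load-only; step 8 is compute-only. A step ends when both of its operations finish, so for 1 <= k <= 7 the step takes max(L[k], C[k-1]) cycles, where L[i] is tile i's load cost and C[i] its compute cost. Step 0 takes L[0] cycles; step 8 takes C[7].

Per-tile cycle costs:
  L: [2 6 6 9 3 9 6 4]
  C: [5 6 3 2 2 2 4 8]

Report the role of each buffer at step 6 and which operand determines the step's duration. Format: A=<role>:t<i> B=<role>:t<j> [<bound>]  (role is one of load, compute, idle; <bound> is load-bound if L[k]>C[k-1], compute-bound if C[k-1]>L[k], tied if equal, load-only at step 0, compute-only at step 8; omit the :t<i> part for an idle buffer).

step 0: L[0]=2 → dur=2, Σ=2 | A=load:t0 B=idle [load-only]
step 1: L[1]=6 C[0]=5 → dur=6, Σ=8 | A=compute:t0 B=load:t1 [load-bound]
step 2: L[2]=6 C[1]=6 → dur=6, Σ=14 | A=load:t2 B=compute:t1 [tied]
step 3: L[3]=9 C[2]=3 → dur=9, Σ=23 | A=compute:t2 B=load:t3 [load-bound]
step 4: L[4]=3 C[3]=2 → dur=3, Σ=26 | A=load:t4 B=compute:t3 [load-bound]
step 5: L[5]=9 C[4]=2 → dur=9, Σ=35 | A=compute:t4 B=load:t5 [load-bound]
step 6: L[6]=6 C[5]=2 → dur=6, Σ=41 | A=load:t6 B=compute:t5 [load-bound]
step 7: L[7]=4 C[6]=4 → dur=4, Σ=45 | A=compute:t6 B=load:t7 [tied]
step 8: C[7]=8 → dur=8, Σ=53 | A=idle B=compute:t7 [compute-only]

step 6: A=load:t6 B=compute:t5 [load-bound]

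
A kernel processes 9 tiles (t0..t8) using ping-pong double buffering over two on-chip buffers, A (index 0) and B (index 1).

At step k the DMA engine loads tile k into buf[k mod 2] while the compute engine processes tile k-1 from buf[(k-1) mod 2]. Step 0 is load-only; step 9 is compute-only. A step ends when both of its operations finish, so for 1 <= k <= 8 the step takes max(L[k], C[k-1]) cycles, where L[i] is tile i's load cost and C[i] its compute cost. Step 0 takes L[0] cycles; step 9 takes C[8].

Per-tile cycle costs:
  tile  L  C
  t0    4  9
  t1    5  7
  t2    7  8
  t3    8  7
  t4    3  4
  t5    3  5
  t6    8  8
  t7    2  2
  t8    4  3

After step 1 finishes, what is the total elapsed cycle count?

step 0: L[0]=4 → dur=4, Σ=4 | A=load:t0 B=idle [load-only]
step 1: L[1]=5 C[0]=9 → dur=9, Σ=13 | A=compute:t0 B=load:t1 [compute-bound]
step 2: L[2]=7 C[1]=7 → dur=7, Σ=20 | A=load:t2 B=compute:t1 [tied]
step 3: L[3]=8 C[2]=8 → dur=8, Σ=28 | A=compute:t2 B=load:t3 [tied]
step 4: L[4]=3 C[3]=7 → dur=7, Σ=35 | A=load:t4 B=compute:t3 [compute-bound]
step 5: L[5]=3 C[4]=4 → dur=4, Σ=39 | A=compute:t4 B=load:t5 [compute-bound]
step 6: L[6]=8 C[5]=5 → dur=8, Σ=47 | A=load:t6 B=compute:t5 [load-bound]
step 7: L[7]=2 C[6]=8 → dur=8, Σ=55 | A=compute:t6 B=load:t7 [compute-bound]
step 8: L[8]=4 C[7]=2 → dur=4, Σ=59 | A=load:t8 B=compute:t7 [load-bound]
step 9: C[8]=3 → dur=3, Σ=62 | A=compute:t8 B=idle [compute-only]

end_cycle[1] = 13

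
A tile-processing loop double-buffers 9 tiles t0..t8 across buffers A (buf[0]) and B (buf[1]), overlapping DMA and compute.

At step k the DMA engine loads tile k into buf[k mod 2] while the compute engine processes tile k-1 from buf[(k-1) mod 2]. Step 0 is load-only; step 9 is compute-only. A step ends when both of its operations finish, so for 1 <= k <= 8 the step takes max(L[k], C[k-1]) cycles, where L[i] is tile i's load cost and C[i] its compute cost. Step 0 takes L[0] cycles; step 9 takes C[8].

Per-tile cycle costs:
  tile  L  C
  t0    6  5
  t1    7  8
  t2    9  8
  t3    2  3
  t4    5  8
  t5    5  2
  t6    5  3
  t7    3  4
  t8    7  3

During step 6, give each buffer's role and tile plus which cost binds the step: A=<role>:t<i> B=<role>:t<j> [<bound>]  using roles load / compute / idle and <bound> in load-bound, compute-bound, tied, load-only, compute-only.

step 6: A=load:t6 B=compute:t5 [load-bound]

step 0: L[0]=6 → dur=6, Σ=6 | A=load:t0 B=idle [load-only]
step 1: L[1]=7 C[0]=5 → dur=7, Σ=13 | A=compute:t0 B=load:t1 [load-bound]
step 2: L[2]=9 C[1]=8 → dur=9, Σ=22 | A=load:t2 B=compute:t1 [load-bound]
step 3: L[3]=2 C[2]=8 → dur=8, Σ=30 | A=compute:t2 B=load:t3 [compute-bound]
step 4: L[4]=5 C[3]=3 → dur=5, Σ=35 | A=load:t4 B=compute:t3 [load-bound]
step 5: L[5]=5 C[4]=8 → dur=8, Σ=43 | A=compute:t4 B=load:t5 [compute-bound]
step 6: L[6]=5 C[5]=2 → dur=5, Σ=48 | A=load:t6 B=compute:t5 [load-bound]
step 7: L[7]=3 C[6]=3 → dur=3, Σ=51 | A=compute:t6 B=load:t7 [tied]
step 8: L[8]=7 C[7]=4 → dur=7, Σ=58 | A=load:t8 B=compute:t7 [load-bound]
step 9: C[8]=3 → dur=3, Σ=61 | A=compute:t8 B=idle [compute-only]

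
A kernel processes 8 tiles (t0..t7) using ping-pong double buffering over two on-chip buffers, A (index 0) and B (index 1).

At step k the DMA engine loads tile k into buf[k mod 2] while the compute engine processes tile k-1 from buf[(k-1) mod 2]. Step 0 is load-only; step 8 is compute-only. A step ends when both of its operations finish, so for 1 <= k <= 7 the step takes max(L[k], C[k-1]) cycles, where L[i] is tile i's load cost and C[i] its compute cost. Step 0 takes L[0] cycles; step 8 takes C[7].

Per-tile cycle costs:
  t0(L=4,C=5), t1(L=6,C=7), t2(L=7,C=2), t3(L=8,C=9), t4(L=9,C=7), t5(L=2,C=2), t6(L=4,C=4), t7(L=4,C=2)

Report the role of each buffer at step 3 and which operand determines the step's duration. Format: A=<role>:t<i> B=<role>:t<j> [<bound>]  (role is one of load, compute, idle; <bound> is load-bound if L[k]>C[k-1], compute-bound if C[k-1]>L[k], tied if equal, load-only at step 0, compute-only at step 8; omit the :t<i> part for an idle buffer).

  0. 4=4c; end=4; A:t0 B:-
  1. max(6,5)=6c; end=10; A:t0 B:t1
  2. max(7,7)=7c; end=17; A:t2 B:t1
  3. max(8,2)=8c; end=25; A:t2 B:t3
  4. max(9,9)=9c; end=34; A:t4 B:t3
  5. max(2,7)=7c; end=41; A:t4 B:t5
  6. max(4,2)=4c; end=45; A:t6 B:t5
  7. max(4,4)=4c; end=49; A:t6 B:t7
  8. 2=2c; end=51; A:t6 B:t7

step 3: A=compute:t2 B=load:t3 [load-bound]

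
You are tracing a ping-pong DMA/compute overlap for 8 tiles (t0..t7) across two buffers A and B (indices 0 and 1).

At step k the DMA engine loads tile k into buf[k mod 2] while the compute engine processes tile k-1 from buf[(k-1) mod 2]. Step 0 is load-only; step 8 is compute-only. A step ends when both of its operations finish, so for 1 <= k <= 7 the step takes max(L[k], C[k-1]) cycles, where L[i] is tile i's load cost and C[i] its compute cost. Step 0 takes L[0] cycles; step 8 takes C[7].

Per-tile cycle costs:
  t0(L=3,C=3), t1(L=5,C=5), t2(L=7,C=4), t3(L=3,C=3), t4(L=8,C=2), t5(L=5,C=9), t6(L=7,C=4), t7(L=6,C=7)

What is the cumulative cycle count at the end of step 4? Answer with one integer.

k=0 load=t0/3c comp=- wait=3 total=3
k=1 load=t1/5c comp=t0/3c wait=5 total=8
k=2 load=t2/7c comp=t1/5c wait=7 total=15
k=3 load=t3/3c comp=t2/4c wait=4 total=19
k=4 load=t4/8c comp=t3/3c wait=8 total=27
k=5 load=t5/5c comp=t4/2c wait=5 total=32
k=6 load=t6/7c comp=t5/9c wait=9 total=41
k=7 load=t7/6c comp=t6/4c wait=6 total=47
k=8 load=- comp=t7/7c wait=7 total=54

end_cycle[4] = 27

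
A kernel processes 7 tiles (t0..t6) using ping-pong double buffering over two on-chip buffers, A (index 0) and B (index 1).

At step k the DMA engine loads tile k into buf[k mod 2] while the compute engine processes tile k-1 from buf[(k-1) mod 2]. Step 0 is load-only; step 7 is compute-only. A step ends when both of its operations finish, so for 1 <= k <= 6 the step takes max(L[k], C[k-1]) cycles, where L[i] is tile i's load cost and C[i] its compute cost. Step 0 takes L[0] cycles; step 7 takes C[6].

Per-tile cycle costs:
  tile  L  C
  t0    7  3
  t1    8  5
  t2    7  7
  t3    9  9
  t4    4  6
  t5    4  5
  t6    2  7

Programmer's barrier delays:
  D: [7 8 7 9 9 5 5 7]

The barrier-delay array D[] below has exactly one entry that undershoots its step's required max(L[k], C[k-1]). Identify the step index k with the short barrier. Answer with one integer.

[0] required=L[0]=7=7 vs D=7 ok
[1] required=max(L[1]=8,C[0]=3)=8 vs D=8 ok
[2] required=max(L[2]=7,C[1]=5)=7 vs D=7 ok
[3] required=max(L[3]=9,C[2]=7)=9 vs D=9 ok
[4] required=max(L[4]=4,C[3]=9)=9 vs D=9 ok
[5] required=max(L[5]=4,C[4]=6)=6 vs D=5 SHORT
[6] required=max(L[6]=2,C[5]=5)=5 vs D=5 ok
[7] required=C[6]=7=7 vs D=7 ok

hazard at step 5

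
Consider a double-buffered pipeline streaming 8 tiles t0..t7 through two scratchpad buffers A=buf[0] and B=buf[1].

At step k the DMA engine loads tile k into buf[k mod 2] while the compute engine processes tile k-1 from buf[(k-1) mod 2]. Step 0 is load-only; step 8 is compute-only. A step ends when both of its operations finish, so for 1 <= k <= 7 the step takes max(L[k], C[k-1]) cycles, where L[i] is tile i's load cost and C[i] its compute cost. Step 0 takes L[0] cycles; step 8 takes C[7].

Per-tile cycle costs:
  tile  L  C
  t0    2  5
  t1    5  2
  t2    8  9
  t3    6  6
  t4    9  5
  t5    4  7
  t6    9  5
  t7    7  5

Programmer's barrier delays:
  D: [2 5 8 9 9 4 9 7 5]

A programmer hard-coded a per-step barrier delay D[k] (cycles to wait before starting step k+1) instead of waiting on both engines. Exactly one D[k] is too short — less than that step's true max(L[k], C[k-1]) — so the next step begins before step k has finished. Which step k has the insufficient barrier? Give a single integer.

hazard at step 5

k=0 barrier L[0]=2→2c, D[0]=2 ok
k=1 barrier max(L[1]=5,C[0]=5)→5c, D[1]=5 ok
k=2 barrier max(L[2]=8,C[1]=2)→8c, D[2]=8 ok
k=3 barrier max(L[3]=6,C[2]=9)→9c, D[3]=9 ok
k=4 barrier max(L[4]=9,C[3]=6)→9c, D[4]=9 ok
k=5 barrier max(L[5]=4,C[4]=5)→5c, D[5]=4 SHORT
k=6 barrier max(L[6]=9,C[5]=7)→9c, D[6]=9 ok
k=7 barrier max(L[7]=7,C[6]=5)→7c, D[7]=7 ok
k=8 barrier C[7]=5→5c, D[8]=5 ok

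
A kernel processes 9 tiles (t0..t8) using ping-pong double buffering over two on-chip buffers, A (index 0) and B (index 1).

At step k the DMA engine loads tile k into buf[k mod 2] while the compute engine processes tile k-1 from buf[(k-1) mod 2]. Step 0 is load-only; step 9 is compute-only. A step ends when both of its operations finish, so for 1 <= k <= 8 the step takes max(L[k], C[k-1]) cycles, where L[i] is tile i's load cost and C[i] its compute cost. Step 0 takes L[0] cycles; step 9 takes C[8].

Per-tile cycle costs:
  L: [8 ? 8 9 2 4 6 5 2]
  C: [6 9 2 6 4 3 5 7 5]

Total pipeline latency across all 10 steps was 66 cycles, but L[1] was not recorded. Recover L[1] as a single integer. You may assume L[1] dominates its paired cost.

L[1] = 7

step 0 → dur = L[0]=8 = 8
step 1 → dur = max(L[1]=?, C[0]=6) = L[1]  (unknown; binding)
step 2 → dur = max(L[2]=8, C[1]=9) = 9
step 3 → dur = max(L[3]=9, C[2]=2) = 9
step 4 → dur = max(L[4]=2, C[3]=6) = 6
step 5 → dur = max(L[5]=4, C[4]=4) = 4
step 6 → dur = max(L[6]=6, C[5]=3) = 6
step 7 → dur = max(L[7]=5, C[6]=5) = 5
step 8 → dur = max(L[8]=2, C[7]=7) = 7
step 9 → dur = C[8]=5 = 5
sum of known step durations = 59
dur[1] = total - known = 66 - 59 = 7
L[1] is the binding max in step 1, so L[1] = dur[1] = 7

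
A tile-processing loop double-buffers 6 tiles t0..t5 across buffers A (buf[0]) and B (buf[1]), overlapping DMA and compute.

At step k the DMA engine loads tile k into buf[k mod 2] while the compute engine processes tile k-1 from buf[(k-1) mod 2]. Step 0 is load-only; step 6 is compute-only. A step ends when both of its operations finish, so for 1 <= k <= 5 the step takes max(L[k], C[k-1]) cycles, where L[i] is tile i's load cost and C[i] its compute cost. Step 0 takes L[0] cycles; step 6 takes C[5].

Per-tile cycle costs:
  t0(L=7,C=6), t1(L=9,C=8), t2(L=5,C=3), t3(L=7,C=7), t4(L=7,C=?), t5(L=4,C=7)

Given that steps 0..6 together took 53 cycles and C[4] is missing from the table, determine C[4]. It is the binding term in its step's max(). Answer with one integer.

C[4] = 8

step 0 | dur = L[0]=7 = 7
step 1 | dur = max(L[1]=9, C[0]=6) = 9
step 2 | dur = max(L[2]=5, C[1]=8) = 8
step 3 | dur = max(L[3]=7, C[2]=3) = 7
step 4 | dur = max(L[4]=7, C[3]=7) = 7
step 5 | dur = max(L[5]=4, C[4]=?) = C[4]  (unknown; binding)
step 6 | dur = C[5]=7 = 7
sum of known step durations = 45
dur[5] = total - known = 53 - 45 = 8
C[4] is the binding max in step 5, so C[4] = dur[5] = 8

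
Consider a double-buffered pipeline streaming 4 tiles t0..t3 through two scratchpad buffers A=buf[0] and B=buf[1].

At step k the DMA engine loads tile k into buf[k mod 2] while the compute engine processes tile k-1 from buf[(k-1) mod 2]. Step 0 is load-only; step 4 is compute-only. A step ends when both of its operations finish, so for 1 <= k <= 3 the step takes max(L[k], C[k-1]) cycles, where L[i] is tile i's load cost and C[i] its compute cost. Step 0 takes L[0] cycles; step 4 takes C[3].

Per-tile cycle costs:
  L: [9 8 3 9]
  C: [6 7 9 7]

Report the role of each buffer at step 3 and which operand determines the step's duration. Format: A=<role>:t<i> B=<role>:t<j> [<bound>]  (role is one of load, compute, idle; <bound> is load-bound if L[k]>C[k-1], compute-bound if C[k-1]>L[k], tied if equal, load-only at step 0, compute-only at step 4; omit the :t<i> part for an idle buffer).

[0] DMA t0→A (9c) ∥ CU idle ⇒ 9c, clock 9
[1] DMA t1→B (8c) ∥ CU A:t0 (6c) ⇒ 8c, clock 17
[2] DMA t2→A (3c) ∥ CU B:t1 (7c) ⇒ 7c, clock 24
[3] DMA t3→B (9c) ∥ CU A:t2 (9c) ⇒ 9c, clock 33
[4] DMA idle ∥ CU B:t3 (7c) ⇒ 7c, clock 40

step 3: A=compute:t2 B=load:t3 [tied]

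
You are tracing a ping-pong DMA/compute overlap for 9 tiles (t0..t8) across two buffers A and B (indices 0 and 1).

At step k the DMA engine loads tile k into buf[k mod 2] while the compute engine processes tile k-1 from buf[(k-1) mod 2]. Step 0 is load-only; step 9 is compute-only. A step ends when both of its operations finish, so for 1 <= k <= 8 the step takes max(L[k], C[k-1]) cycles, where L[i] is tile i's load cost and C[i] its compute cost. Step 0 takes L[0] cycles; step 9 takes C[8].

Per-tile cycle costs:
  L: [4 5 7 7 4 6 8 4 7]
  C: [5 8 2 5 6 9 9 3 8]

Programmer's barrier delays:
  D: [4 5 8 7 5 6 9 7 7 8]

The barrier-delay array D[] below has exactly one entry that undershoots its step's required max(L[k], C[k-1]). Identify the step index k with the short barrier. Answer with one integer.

step 0: need L[0]=4 = 4; D[0]=4 ok
step 1: need max(L[1]=5,C[0]=5) = 5; D[1]=5 ok
step 2: need max(L[2]=7,C[1]=8) = 8; D[2]=8 ok
step 3: need max(L[3]=7,C[2]=2) = 7; D[3]=7 ok
step 4: need max(L[4]=4,C[3]=5) = 5; D[4]=5 ok
step 5: need max(L[5]=6,C[4]=6) = 6; D[5]=6 ok
step 6: need max(L[6]=8,C[5]=9) = 9; D[6]=9 ok
step 7: need max(L[7]=4,C[6]=9) = 9; D[7]=7 SHORT
step 8: need max(L[8]=7,C[7]=3) = 7; D[8]=7 ok
step 9: need C[8]=8 = 8; D[9]=8 ok

hazard at step 7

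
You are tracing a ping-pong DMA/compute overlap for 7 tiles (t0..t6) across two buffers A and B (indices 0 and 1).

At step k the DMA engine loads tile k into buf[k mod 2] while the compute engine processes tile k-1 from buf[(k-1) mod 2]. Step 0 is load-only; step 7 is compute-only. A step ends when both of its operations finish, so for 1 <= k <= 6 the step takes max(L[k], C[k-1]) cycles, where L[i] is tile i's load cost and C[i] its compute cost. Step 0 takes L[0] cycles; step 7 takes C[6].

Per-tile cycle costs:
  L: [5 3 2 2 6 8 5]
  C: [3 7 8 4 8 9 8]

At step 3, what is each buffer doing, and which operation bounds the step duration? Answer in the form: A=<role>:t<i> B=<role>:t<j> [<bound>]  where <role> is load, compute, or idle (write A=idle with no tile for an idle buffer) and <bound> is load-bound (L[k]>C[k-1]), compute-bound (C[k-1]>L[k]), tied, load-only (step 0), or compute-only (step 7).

step 3: A=compute:t2 B=load:t3 [compute-bound]

step 0: L[0]=5 → dur=5, Σ=5 | A=load:t0 B=idle [load-only]
step 1: L[1]=3 C[0]=3 → dur=3, Σ=8 | A=compute:t0 B=load:t1 [tied]
step 2: L[2]=2 C[1]=7 → dur=7, Σ=15 | A=load:t2 B=compute:t1 [compute-bound]
step 3: L[3]=2 C[2]=8 → dur=8, Σ=23 | A=compute:t2 B=load:t3 [compute-bound]
step 4: L[4]=6 C[3]=4 → dur=6, Σ=29 | A=load:t4 B=compute:t3 [load-bound]
step 5: L[5]=8 C[4]=8 → dur=8, Σ=37 | A=compute:t4 B=load:t5 [tied]
step 6: L[6]=5 C[5]=9 → dur=9, Σ=46 | A=load:t6 B=compute:t5 [compute-bound]
step 7: C[6]=8 → dur=8, Σ=54 | A=compute:t6 B=idle [compute-only]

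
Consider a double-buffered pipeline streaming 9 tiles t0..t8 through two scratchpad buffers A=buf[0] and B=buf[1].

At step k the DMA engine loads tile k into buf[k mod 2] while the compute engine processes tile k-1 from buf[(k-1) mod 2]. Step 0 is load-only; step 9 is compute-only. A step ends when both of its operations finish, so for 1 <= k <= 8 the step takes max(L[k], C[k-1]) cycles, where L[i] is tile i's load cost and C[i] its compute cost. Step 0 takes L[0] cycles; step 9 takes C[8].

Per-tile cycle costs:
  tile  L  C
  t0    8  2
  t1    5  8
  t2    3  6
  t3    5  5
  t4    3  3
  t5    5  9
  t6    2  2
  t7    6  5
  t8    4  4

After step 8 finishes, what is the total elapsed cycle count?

step 0: L[0]=8 → dur=8, Σ=8 | A=load:t0 B=idle [load-only]
step 1: L[1]=5 C[0]=2 → dur=5, Σ=13 | A=compute:t0 B=load:t1 [load-bound]
step 2: L[2]=3 C[1]=8 → dur=8, Σ=21 | A=load:t2 B=compute:t1 [compute-bound]
step 3: L[3]=5 C[2]=6 → dur=6, Σ=27 | A=compute:t2 B=load:t3 [compute-bound]
step 4: L[4]=3 C[3]=5 → dur=5, Σ=32 | A=load:t4 B=compute:t3 [compute-bound]
step 5: L[5]=5 C[4]=3 → dur=5, Σ=37 | A=compute:t4 B=load:t5 [load-bound]
step 6: L[6]=2 C[5]=9 → dur=9, Σ=46 | A=load:t6 B=compute:t5 [compute-bound]
step 7: L[7]=6 C[6]=2 → dur=6, Σ=52 | A=compute:t6 B=load:t7 [load-bound]
step 8: L[8]=4 C[7]=5 → dur=5, Σ=57 | A=load:t8 B=compute:t7 [compute-bound]
step 9: C[8]=4 → dur=4, Σ=61 | A=compute:t8 B=idle [compute-only]

end_cycle[8] = 57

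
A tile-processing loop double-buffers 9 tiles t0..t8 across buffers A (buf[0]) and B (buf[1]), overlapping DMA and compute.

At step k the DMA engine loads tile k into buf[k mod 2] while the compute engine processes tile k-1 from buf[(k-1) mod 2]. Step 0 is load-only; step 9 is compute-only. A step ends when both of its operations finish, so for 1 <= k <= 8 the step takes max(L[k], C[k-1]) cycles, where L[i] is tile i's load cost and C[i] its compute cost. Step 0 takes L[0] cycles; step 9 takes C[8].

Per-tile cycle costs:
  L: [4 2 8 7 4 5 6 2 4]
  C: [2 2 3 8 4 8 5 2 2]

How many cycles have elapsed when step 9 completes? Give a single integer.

[0] DMA t0→A (4c) ∥ CU idle ⇒ 4c, clock 4
[1] DMA t1→B (2c) ∥ CU A:t0 (2c) ⇒ 2c, clock 6
[2] DMA t2→A (8c) ∥ CU B:t1 (2c) ⇒ 8c, clock 14
[3] DMA t3→B (7c) ∥ CU A:t2 (3c) ⇒ 7c, clock 21
[4] DMA t4→A (4c) ∥ CU B:t3 (8c) ⇒ 8c, clock 29
[5] DMA t5→B (5c) ∥ CU A:t4 (4c) ⇒ 5c, clock 34
[6] DMA t6→A (6c) ∥ CU B:t5 (8c) ⇒ 8c, clock 42
[7] DMA t7→B (2c) ∥ CU A:t6 (5c) ⇒ 5c, clock 47
[8] DMA t8→A (4c) ∥ CU B:t7 (2c) ⇒ 4c, clock 51
[9] DMA idle ∥ CU A:t8 (2c) ⇒ 2c, clock 53

end_cycle[9] = 53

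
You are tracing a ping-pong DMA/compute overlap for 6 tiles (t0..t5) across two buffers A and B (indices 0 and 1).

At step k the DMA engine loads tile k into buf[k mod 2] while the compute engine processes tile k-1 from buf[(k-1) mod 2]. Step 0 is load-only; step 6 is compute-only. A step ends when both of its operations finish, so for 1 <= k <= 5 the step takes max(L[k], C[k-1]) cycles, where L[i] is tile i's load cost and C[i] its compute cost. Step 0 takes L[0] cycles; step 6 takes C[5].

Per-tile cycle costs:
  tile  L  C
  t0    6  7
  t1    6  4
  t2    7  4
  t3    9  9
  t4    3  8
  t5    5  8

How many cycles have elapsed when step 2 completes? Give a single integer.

end_cycle[2] = 20

  0. 6=6c; end=6; A:t0 B:-
  1. max(6,7)=7c; end=13; A:t0 B:t1
  2. max(7,4)=7c; end=20; A:t2 B:t1
  3. max(9,4)=9c; end=29; A:t2 B:t3
  4. max(3,9)=9c; end=38; A:t4 B:t3
  5. max(5,8)=8c; end=46; A:t4 B:t5
  6. 8=8c; end=54; A:t4 B:t5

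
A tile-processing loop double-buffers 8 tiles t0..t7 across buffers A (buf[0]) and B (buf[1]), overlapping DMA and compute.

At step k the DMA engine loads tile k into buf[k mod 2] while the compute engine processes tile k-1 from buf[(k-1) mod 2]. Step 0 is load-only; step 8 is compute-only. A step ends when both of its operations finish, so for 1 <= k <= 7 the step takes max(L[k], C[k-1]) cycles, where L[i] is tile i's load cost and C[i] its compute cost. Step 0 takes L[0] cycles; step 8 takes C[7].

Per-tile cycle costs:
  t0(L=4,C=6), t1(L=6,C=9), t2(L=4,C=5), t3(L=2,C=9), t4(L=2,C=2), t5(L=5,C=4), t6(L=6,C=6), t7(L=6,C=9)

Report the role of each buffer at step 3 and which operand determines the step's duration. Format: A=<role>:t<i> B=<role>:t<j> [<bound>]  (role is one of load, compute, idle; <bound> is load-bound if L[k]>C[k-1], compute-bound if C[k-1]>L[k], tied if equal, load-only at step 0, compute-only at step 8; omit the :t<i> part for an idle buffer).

step 3: A=compute:t2 B=load:t3 [compute-bound]

step 0: L[0]=4 → dur=4, Σ=4 | A=load:t0 B=idle [load-only]
step 1: L[1]=6 C[0]=6 → dur=6, Σ=10 | A=compute:t0 B=load:t1 [tied]
step 2: L[2]=4 C[1]=9 → dur=9, Σ=19 | A=load:t2 B=compute:t1 [compute-bound]
step 3: L[3]=2 C[2]=5 → dur=5, Σ=24 | A=compute:t2 B=load:t3 [compute-bound]
step 4: L[4]=2 C[3]=9 → dur=9, Σ=33 | A=load:t4 B=compute:t3 [compute-bound]
step 5: L[5]=5 C[4]=2 → dur=5, Σ=38 | A=compute:t4 B=load:t5 [load-bound]
step 6: L[6]=6 C[5]=4 → dur=6, Σ=44 | A=load:t6 B=compute:t5 [load-bound]
step 7: L[7]=6 C[6]=6 → dur=6, Σ=50 | A=compute:t6 B=load:t7 [tied]
step 8: C[7]=9 → dur=9, Σ=59 | A=idle B=compute:t7 [compute-only]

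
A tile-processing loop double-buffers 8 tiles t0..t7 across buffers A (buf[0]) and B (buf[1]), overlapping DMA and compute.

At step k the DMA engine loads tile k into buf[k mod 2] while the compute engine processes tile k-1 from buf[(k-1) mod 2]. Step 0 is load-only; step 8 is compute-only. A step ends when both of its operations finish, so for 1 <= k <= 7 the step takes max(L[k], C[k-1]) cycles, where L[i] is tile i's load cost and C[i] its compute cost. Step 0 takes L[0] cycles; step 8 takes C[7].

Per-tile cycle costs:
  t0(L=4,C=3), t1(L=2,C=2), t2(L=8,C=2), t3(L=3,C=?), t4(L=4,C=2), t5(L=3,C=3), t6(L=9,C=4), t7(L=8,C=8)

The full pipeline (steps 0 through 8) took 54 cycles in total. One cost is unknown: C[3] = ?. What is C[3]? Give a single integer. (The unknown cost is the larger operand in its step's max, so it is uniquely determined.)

step 0 → dur = L[0]=4 = 4
step 1 → dur = max(L[1]=2, C[0]=3) = 3
step 2 → dur = max(L[2]=8, C[1]=2) = 8
step 3 → dur = max(L[3]=3, C[2]=2) = 3
step 4 → dur = max(L[4]=4, C[3]=?) = C[3]  (unknown; binding)
step 5 → dur = max(L[5]=3, C[4]=2) = 3
step 6 → dur = max(L[6]=9, C[5]=3) = 9
step 7 → dur = max(L[7]=8, C[6]=4) = 8
step 8 → dur = C[7]=8 = 8
sum of known step durations = 46
dur[4] = total - known = 54 - 46 = 8
C[3] is the binding max in step 4, so C[3] = dur[4] = 8

C[3] = 8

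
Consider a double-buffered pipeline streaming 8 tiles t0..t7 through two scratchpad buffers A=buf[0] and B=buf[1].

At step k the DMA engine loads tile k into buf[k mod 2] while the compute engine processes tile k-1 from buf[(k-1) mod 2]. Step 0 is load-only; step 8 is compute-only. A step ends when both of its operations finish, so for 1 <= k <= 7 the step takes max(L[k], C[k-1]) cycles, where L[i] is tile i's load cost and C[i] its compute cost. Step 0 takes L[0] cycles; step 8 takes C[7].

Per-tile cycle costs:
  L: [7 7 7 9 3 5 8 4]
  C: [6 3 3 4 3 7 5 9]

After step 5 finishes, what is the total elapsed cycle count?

end_cycle[5] = 39

step 0: L[0]=7 → dur=7, Σ=7 | A=load:t0 B=idle [load-only]
step 1: L[1]=7 C[0]=6 → dur=7, Σ=14 | A=compute:t0 B=load:t1 [load-bound]
step 2: L[2]=7 C[1]=3 → dur=7, Σ=21 | A=load:t2 B=compute:t1 [load-bound]
step 3: L[3]=9 C[2]=3 → dur=9, Σ=30 | A=compute:t2 B=load:t3 [load-bound]
step 4: L[4]=3 C[3]=4 → dur=4, Σ=34 | A=load:t4 B=compute:t3 [compute-bound]
step 5: L[5]=5 C[4]=3 → dur=5, Σ=39 | A=compute:t4 B=load:t5 [load-bound]
step 6: L[6]=8 C[5]=7 → dur=8, Σ=47 | A=load:t6 B=compute:t5 [load-bound]
step 7: L[7]=4 C[6]=5 → dur=5, Σ=52 | A=compute:t6 B=load:t7 [compute-bound]
step 8: C[7]=9 → dur=9, Σ=61 | A=idle B=compute:t7 [compute-only]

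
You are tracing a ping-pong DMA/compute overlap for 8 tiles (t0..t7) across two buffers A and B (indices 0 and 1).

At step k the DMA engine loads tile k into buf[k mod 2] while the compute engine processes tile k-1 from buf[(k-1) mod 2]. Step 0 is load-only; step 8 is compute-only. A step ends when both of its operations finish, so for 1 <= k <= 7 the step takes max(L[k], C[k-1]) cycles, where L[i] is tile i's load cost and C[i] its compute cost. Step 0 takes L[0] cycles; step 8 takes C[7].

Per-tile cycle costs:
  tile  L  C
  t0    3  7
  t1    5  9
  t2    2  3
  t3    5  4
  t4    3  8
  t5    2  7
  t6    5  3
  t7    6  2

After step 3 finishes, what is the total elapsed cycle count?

[0] DMA t0→A (3c) ∥ CU idle ⇒ 3c, clock 3
[1] DMA t1→B (5c) ∥ CU A:t0 (7c) ⇒ 7c, clock 10
[2] DMA t2→A (2c) ∥ CU B:t1 (9c) ⇒ 9c, clock 19
[3] DMA t3→B (5c) ∥ CU A:t2 (3c) ⇒ 5c, clock 24
[4] DMA t4→A (3c) ∥ CU B:t3 (4c) ⇒ 4c, clock 28
[5] DMA t5→B (2c) ∥ CU A:t4 (8c) ⇒ 8c, clock 36
[6] DMA t6→A (5c) ∥ CU B:t5 (7c) ⇒ 7c, clock 43
[7] DMA t7→B (6c) ∥ CU A:t6 (3c) ⇒ 6c, clock 49
[8] DMA idle ∥ CU B:t7 (2c) ⇒ 2c, clock 51

end_cycle[3] = 24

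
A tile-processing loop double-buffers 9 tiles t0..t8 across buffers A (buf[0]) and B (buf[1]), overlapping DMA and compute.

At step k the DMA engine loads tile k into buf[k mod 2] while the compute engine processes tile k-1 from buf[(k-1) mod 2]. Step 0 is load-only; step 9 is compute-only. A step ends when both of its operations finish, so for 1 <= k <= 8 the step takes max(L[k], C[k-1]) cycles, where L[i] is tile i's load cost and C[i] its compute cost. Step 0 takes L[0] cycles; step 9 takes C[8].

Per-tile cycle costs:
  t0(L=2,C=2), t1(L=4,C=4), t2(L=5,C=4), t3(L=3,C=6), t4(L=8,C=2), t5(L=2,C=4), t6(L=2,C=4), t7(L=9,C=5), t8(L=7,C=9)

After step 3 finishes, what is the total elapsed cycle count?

end_cycle[3] = 15

  0. 2=2c; end=2; A:t0 B:-
  1. max(4,2)=4c; end=6; A:t0 B:t1
  2. max(5,4)=5c; end=11; A:t2 B:t1
  3. max(3,4)=4c; end=15; A:t2 B:t3
  4. max(8,6)=8c; end=23; A:t4 B:t3
  5. max(2,2)=2c; end=25; A:t4 B:t5
  6. max(2,4)=4c; end=29; A:t6 B:t5
  7. max(9,4)=9c; end=38; A:t6 B:t7
  8. max(7,5)=7c; end=45; A:t8 B:t7
  9. 9=9c; end=54; A:t8 B:t7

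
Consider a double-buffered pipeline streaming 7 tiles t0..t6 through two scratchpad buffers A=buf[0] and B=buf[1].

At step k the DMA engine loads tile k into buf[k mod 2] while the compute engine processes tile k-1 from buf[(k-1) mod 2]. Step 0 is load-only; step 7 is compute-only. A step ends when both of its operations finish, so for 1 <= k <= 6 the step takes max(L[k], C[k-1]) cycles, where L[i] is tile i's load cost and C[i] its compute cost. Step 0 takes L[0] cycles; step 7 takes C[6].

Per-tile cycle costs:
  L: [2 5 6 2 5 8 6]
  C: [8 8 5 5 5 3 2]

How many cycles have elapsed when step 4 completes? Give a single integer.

  0. 2=2c; end=2; A:t0 B:-
  1. max(5,8)=8c; end=10; A:t0 B:t1
  2. max(6,8)=8c; end=18; A:t2 B:t1
  3. max(2,5)=5c; end=23; A:t2 B:t3
  4. max(5,5)=5c; end=28; A:t4 B:t3
  5. max(8,5)=8c; end=36; A:t4 B:t5
  6. max(6,3)=6c; end=42; A:t6 B:t5
  7. 2=2c; end=44; A:t6 B:t5

end_cycle[4] = 28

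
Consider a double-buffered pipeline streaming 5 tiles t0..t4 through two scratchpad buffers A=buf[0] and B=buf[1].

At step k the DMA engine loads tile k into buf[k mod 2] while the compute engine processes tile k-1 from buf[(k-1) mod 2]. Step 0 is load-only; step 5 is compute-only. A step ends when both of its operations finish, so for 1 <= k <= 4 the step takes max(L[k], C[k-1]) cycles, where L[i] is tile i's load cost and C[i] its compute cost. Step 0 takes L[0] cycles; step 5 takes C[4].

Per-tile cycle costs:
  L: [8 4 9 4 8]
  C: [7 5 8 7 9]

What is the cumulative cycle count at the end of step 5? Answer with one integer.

k=0 load=t0/8c comp=- wait=8 total=8
k=1 load=t1/4c comp=t0/7c wait=7 total=15
k=2 load=t2/9c comp=t1/5c wait=9 total=24
k=3 load=t3/4c comp=t2/8c wait=8 total=32
k=4 load=t4/8c comp=t3/7c wait=8 total=40
k=5 load=- comp=t4/9c wait=9 total=49

end_cycle[5] = 49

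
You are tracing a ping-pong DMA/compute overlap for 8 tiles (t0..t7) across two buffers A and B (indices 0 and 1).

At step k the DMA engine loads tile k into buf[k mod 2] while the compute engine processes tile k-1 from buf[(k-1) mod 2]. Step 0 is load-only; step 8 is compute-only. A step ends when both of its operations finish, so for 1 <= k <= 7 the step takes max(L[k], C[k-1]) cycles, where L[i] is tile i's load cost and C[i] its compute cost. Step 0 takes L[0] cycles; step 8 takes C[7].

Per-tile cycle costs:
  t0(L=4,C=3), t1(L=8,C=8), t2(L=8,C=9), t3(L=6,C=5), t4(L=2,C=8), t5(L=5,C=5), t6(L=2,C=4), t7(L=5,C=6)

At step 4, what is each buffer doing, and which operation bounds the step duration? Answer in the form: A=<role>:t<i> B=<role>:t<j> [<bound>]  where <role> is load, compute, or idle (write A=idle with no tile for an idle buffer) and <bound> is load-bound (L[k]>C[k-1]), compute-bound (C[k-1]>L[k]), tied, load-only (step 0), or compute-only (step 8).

step 0: L[0]=4 → dur=4, Σ=4 | A=load:t0 B=idle [load-only]
step 1: L[1]=8 C[0]=3 → dur=8, Σ=12 | A=compute:t0 B=load:t1 [load-bound]
step 2: L[2]=8 C[1]=8 → dur=8, Σ=20 | A=load:t2 B=compute:t1 [tied]
step 3: L[3]=6 C[2]=9 → dur=9, Σ=29 | A=compute:t2 B=load:t3 [compute-bound]
step 4: L[4]=2 C[3]=5 → dur=5, Σ=34 | A=load:t4 B=compute:t3 [compute-bound]
step 5: L[5]=5 C[4]=8 → dur=8, Σ=42 | A=compute:t4 B=load:t5 [compute-bound]
step 6: L[6]=2 C[5]=5 → dur=5, Σ=47 | A=load:t6 B=compute:t5 [compute-bound]
step 7: L[7]=5 C[6]=4 → dur=5, Σ=52 | A=compute:t6 B=load:t7 [load-bound]
step 8: C[7]=6 → dur=6, Σ=58 | A=idle B=compute:t7 [compute-only]

step 4: A=load:t4 B=compute:t3 [compute-bound]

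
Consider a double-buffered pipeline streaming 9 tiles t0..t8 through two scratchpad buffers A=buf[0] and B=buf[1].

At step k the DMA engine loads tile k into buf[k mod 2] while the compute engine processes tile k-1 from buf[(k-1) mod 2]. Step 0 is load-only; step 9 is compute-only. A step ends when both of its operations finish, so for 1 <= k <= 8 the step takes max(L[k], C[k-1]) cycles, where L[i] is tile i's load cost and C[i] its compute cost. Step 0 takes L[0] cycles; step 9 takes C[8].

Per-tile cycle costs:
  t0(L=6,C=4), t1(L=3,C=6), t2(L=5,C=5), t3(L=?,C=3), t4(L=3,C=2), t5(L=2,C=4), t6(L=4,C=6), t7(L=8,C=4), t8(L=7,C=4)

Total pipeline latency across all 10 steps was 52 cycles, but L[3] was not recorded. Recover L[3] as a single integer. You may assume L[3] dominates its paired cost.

L[3] = 8

step 0: dur = L[0]=6 = 6
step 1: dur = max(L[1]=3, C[0]=4) = 4
step 2: dur = max(L[2]=5, C[1]=6) = 6
step 3: dur = max(L[3]=?, C[2]=5) = L[3]  (unknown; binding)
step 4: dur = max(L[4]=3, C[3]=3) = 3
step 5: dur = max(L[5]=2, C[4]=2) = 2
step 6: dur = max(L[6]=4, C[5]=4) = 4
step 7: dur = max(L[7]=8, C[6]=6) = 8
step 8: dur = max(L[8]=7, C[7]=4) = 7
step 9: dur = C[8]=4 = 4
sum of known step durations = 44
dur[3] = total - known = 52 - 44 = 8
L[3] is the binding max in step 3, so L[3] = dur[3] = 8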